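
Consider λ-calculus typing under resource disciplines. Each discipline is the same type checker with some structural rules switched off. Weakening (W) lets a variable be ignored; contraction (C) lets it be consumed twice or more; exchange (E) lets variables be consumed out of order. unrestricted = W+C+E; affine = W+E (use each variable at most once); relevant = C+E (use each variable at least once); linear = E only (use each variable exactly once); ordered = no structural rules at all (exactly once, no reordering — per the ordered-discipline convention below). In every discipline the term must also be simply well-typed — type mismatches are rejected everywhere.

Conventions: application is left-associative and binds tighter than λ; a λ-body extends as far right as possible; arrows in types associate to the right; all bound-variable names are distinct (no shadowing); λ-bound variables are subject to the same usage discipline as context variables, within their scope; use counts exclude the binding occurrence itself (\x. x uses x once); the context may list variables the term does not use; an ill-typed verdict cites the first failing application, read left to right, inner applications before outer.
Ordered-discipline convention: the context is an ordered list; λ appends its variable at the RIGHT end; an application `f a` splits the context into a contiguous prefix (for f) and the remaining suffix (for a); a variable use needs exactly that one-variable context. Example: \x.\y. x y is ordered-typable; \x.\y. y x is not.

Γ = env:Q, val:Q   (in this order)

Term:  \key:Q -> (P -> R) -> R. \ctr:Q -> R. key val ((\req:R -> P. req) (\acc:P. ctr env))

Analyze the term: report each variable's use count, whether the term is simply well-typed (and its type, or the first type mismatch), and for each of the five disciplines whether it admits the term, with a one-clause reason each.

variable uses: env ×1, val ×1, key [bound] ×1, ctr [bound] ×1, req [bound] ×1, acc [bound] ×0
use order (left to right): key, val, req, ctr, env
typing: ill-typed: a function awaiting R -> P gets P -> R
ordered: ✗, not simply typable
linear: ✗, fails simple typing
affine: ✗, a type mismatch blocks all five
relevant: ✗, the type mismatch rejects it
unrestricted: ✗, not simply typable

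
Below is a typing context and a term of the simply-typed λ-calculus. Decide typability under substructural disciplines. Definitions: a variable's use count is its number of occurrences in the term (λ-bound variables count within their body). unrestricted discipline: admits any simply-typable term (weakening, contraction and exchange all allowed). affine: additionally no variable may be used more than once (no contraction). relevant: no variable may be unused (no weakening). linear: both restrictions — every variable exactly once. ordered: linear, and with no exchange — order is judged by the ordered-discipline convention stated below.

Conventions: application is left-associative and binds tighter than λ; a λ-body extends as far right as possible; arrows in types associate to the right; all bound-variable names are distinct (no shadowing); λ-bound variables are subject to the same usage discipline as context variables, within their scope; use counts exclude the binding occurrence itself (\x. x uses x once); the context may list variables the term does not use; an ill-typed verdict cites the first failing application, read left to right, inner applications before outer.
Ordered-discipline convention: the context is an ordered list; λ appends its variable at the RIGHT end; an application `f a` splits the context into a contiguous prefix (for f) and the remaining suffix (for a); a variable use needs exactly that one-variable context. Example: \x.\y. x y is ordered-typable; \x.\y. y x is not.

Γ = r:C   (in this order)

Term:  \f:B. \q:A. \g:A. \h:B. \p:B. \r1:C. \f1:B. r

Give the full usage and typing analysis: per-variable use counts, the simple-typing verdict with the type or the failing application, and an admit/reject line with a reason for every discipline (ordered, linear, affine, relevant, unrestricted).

counts: r: 1×; f (λ-bound): 0×; q (λ-bound): 0×; g (λ-bound): 0×; h (λ-bound): 0×; p (λ-bound): 0×; r1 (λ-bound): 0×; f1 (λ-bound): 0×
use order (left to right): r
typing: the term checks, with type B → A → A → B → B → C → B → C
ordered ✗ (unused: f, q, g, h, p, r1, f1 — weakening required)
linear ✗ (unused: f, q, g, h, p, r1, f1 — weakening required)
affine ✓ (r, f, q, g, h, p, r1, f1: no repeats, contraction unneeded)
relevant ✗ (unused: f, q, g, h, p, r1, f1 — weakening required)
unrestricted ✓ (typability at B → A → A → B → B → C → B → C is all that's needed)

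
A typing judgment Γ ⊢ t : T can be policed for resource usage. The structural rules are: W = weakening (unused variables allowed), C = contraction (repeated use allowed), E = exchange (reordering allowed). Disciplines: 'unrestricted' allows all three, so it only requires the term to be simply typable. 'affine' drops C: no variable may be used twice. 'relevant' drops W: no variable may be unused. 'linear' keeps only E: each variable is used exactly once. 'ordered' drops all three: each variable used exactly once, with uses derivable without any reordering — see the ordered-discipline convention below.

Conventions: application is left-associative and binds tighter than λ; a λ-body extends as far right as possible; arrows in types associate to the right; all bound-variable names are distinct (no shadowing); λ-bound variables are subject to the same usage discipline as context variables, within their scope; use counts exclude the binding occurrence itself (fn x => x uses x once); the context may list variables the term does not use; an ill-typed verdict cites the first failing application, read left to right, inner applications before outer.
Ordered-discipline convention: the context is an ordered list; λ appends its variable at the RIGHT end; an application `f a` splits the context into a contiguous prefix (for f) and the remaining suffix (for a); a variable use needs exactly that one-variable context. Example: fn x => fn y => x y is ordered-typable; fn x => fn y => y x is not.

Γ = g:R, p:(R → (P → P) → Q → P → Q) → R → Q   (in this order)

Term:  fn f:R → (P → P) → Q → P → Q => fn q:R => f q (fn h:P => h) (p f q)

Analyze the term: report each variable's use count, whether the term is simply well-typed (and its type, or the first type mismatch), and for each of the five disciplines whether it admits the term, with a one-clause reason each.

use counts: g: 0×, p: 1×, f [bound]: 2×, q [bound]: 2×, h [bound]: 1×
order of uses: f, q, h, p, f, q
typing: well-typed — term : (R → (P → P) → Q → P → Q) → R → P → Q
ordered: ✗, f ×2, q ×2 used more than once (contraction); unused: g — weakening required
linear: ✗, f ×2, q ×2 used more than once (contraction); unused: g — weakening required
affine: ✗, f ×2, q ×2 used more than once (contraction)
relevant: ✗, unused: g — weakening required
unrestricted: ✓, type-checks ((R → (P → P) → Q → P → Q) → R → P → Q) and nothing is barred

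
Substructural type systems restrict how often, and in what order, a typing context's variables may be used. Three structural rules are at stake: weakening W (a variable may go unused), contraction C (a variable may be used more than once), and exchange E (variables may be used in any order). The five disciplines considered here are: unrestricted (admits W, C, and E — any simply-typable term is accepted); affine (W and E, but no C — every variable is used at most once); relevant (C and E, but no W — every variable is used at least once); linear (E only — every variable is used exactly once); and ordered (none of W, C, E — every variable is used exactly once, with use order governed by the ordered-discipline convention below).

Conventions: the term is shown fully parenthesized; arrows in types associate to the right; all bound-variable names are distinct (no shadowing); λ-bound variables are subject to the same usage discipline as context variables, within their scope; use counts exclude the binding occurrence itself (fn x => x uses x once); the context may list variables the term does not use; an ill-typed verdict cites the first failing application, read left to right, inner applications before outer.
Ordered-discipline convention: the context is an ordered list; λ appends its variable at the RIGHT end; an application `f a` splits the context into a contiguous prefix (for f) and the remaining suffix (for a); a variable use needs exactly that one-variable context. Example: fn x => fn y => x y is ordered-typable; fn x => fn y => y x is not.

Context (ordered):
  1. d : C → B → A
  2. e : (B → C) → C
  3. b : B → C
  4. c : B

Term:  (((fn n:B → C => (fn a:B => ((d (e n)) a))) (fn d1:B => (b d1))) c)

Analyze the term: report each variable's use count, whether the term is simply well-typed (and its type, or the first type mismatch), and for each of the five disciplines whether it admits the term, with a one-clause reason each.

use counts: d=1; e=1; b=1; c=1; n [bound]=1; a [bound]=1; d1 [bound]=1
uses in reading order: d, e, n, a, b, d1, c
typing: well-typed — term : A
ordered: ✓, one use each (d, e, b, c, n, a, d1); ordered split holds
linear: ✓, d, e, b, c, n, a, d1: one use apiece
affine: ✓, d, e, b, c, n, a, d1: no repeats, contraction unneeded
relevant: ✓, at least one use each (d, e, b, c, n, a, d1)
unrestricted: ✓, simply typable at A; W, C, E all held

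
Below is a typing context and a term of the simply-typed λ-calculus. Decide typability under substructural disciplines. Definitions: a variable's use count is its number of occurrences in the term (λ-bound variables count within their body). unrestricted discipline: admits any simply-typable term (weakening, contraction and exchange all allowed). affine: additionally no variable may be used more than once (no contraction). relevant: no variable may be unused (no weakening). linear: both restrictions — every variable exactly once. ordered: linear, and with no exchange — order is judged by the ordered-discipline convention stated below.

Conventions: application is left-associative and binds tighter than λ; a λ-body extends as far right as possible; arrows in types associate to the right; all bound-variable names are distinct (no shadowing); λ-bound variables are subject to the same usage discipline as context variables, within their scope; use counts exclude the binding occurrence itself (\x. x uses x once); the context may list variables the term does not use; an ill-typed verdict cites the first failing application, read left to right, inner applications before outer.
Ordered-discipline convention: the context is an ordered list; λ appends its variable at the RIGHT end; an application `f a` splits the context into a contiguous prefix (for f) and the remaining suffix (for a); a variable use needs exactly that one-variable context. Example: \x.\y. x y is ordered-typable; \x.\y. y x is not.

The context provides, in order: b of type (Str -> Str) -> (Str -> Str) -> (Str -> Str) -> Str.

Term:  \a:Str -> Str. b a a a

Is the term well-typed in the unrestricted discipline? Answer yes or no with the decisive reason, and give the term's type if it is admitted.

yes — simply typable at (Str -> Str) -> Str; W, C, E all held; term : (Str -> Str) -> Str
counts: b ×1, a [bound] ×3
left-to-right use order: b, a, a, a
typing: well-typed — term : (Str -> Str) -> Str
all disciplines: ordered ✗ | linear ✗ | affine ✗ | relevant ✓ | unrestricted ✓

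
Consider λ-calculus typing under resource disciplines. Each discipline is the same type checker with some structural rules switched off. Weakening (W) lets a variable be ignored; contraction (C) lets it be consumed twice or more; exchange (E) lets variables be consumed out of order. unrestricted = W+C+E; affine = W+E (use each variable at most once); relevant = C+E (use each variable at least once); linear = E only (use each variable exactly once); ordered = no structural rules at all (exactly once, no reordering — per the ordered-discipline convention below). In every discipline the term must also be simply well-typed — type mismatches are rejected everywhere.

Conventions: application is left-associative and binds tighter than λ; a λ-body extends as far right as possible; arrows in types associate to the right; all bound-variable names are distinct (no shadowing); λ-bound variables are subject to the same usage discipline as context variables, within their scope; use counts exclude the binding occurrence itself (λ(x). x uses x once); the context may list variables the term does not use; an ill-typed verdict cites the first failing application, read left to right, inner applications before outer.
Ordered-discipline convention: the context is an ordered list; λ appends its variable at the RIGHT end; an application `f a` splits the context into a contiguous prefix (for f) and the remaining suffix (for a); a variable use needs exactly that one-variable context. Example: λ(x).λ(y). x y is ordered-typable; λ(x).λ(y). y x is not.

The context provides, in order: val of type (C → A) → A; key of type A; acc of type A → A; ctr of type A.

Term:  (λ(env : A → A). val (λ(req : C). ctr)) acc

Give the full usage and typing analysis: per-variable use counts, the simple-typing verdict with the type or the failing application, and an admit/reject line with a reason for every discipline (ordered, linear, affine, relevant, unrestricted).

usage: val=1; key=0; acc=1; ctr=1; env (λ-bound)=0; req (λ-bound)=0
use order (left to right): val, ctr, acc
typing: the term checks, with type A
ordered: ✗, unused: key, env, req — weakening required
linear: ✗, unused: key, env, req — weakening required
affine: ✓, none of val, key, acc, ctr, env, req used more than once
relevant: ✗, unused: key, env, req — weakening required
unrestricted: ✓, type-checks (A) and nothing is barred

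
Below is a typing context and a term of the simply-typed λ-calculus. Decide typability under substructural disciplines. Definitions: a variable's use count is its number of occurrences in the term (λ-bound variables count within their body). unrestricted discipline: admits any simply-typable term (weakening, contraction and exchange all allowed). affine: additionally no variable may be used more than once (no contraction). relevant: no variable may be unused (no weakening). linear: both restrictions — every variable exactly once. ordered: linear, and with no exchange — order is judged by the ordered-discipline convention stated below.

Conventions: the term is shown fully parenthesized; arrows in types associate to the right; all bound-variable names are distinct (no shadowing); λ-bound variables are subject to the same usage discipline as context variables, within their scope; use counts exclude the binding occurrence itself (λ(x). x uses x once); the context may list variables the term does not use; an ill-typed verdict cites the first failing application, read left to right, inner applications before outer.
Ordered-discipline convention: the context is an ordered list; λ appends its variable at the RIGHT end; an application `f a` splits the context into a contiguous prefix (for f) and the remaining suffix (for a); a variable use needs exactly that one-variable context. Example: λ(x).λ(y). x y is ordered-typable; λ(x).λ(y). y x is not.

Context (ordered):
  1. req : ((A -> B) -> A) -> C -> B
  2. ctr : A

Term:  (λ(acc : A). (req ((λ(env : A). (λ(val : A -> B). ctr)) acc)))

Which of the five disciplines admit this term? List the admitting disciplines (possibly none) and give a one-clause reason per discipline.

admitting disciplines: affine, unrestricted
variable uses: req: 1; ctr: 1; acc [bound]: 1; env [bound]: 0; val [bound]: 0
use order (left to right): req, ctr, acc
typing: well-typed — term : A -> C -> B
ordered ✗ (env, val left unused)
linear ✗ (env, val left unused)
affine ✓ (req, ctr, acc, env, val: no repeats, contraction unneeded)
relevant ✗ (env, val left unused)
unrestricted ✓ (typability at A -> C -> B is all that's needed)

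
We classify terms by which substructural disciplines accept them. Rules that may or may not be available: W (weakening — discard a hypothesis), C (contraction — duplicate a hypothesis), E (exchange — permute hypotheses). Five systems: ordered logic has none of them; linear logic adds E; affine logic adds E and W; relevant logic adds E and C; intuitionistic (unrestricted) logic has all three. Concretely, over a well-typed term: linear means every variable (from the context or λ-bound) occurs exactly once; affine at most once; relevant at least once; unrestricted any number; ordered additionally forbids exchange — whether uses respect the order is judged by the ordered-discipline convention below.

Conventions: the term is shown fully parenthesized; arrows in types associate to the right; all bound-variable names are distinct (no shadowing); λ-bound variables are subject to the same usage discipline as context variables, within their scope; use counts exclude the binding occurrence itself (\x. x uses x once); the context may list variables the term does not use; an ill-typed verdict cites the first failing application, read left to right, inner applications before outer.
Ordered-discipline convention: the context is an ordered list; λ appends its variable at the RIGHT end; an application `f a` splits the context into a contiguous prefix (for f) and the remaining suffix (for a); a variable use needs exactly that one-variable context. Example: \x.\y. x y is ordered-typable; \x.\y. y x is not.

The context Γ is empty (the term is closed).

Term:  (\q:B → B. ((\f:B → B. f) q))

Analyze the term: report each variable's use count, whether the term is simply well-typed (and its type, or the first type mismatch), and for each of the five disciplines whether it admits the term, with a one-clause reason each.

counts: q (λ-bound)=1, f (λ-bound)=1
use order (left to right): f, q
typing: the term checks, with type (B → B) → B → B
ordered ✓ (one use each (q, f); ordered split holds)
linear ✓ (single use per variable (q, f))
affine ✓ (no duplicate uses among q, f)
relevant ✓ (q, f: all used, weakening unneeded)
unrestricted ✓ (type-checks ((B → B) → B → B) and nothing is barred)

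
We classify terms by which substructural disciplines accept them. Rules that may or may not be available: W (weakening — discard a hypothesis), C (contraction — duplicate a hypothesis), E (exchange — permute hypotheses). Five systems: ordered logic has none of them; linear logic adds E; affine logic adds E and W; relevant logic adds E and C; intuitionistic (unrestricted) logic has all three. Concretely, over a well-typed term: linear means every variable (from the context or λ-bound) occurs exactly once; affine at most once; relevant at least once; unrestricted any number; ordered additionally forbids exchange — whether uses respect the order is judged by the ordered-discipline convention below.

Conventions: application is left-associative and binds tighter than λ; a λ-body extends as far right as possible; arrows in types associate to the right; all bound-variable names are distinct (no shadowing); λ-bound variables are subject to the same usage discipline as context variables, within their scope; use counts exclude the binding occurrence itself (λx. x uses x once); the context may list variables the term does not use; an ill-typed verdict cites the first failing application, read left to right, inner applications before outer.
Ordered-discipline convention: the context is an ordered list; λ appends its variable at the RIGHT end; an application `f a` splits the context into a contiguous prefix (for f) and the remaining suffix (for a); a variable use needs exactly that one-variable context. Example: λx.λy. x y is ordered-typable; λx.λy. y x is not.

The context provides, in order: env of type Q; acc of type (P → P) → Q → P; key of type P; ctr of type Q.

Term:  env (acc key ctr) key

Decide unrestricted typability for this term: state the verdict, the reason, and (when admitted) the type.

no — a type mismatch blocks all five
use counts: env ×1; acc ×1; key ×2; ctr ×1
uses in reading order: env, acc, key, ctr, key
typing: ill-typed: argument of type P where P → P is required
per-discipline verdicts: ordered ✗ · linear ✗ · affine ✗ · relevant ✗ · unrestricted ✗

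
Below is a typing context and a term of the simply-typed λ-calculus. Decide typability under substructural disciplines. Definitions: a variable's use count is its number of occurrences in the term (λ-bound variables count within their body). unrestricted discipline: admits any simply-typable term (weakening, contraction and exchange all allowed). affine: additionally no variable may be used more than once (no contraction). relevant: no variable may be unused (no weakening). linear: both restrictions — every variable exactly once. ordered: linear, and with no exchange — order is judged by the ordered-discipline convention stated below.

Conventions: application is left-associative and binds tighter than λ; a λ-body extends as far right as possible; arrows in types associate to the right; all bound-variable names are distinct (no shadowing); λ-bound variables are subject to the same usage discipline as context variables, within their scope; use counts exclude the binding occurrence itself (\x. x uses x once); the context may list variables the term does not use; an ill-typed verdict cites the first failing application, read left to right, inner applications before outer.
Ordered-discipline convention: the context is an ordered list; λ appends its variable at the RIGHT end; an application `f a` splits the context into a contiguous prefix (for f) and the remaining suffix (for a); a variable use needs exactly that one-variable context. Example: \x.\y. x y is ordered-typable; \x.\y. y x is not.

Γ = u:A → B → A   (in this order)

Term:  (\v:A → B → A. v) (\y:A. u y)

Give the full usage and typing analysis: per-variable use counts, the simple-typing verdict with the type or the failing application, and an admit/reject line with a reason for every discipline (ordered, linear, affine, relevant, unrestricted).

counts: u ×1; v (λ-bound) ×1; y (λ-bound) ×1
use order (left to right): v, u, y
typing: well-typed at A → B → A
ordered ✓ (u, v, y once each; derivable with no W/C/E)
linear ✓ (exactly-once usage across u, v, y)
affine ✓ (u, v, y: no repeats, contraction unneeded)
relevant ✓ (at least one use each (u, v, y))
unrestricted ✓ (typability at A → B → A is all that's needed)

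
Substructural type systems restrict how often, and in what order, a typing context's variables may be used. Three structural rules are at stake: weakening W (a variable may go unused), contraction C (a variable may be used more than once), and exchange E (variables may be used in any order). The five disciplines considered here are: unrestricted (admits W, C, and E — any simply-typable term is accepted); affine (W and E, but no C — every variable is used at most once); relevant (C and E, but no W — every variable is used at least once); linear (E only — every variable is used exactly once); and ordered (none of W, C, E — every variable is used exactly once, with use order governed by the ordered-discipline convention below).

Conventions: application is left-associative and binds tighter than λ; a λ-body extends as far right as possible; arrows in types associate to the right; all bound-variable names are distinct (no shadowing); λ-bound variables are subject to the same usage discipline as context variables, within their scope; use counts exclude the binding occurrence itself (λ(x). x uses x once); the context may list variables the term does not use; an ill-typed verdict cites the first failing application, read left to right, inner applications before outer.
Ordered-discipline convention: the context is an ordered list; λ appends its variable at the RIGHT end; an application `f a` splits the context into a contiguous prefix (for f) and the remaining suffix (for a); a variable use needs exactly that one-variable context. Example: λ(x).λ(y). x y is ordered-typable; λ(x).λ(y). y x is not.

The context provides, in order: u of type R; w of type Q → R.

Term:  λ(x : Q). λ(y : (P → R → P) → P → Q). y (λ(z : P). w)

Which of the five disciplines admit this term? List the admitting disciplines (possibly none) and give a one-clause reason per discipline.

accepted by: none
variable uses: u ×0, w ×1, x [bound] ×0, y [bound] ×1, z [bound] ×0
uses in reading order: y, w
typing: ill-typed: argument of type P → Q → R where P → R → P is required
ordered ✗ (fails simple typing)
linear ✗ (a type mismatch blocks all five)
affine ✗ (the type mismatch rejects it)
relevant ✗ (not simply typable)
unrestricted ✗ (fails simple typing)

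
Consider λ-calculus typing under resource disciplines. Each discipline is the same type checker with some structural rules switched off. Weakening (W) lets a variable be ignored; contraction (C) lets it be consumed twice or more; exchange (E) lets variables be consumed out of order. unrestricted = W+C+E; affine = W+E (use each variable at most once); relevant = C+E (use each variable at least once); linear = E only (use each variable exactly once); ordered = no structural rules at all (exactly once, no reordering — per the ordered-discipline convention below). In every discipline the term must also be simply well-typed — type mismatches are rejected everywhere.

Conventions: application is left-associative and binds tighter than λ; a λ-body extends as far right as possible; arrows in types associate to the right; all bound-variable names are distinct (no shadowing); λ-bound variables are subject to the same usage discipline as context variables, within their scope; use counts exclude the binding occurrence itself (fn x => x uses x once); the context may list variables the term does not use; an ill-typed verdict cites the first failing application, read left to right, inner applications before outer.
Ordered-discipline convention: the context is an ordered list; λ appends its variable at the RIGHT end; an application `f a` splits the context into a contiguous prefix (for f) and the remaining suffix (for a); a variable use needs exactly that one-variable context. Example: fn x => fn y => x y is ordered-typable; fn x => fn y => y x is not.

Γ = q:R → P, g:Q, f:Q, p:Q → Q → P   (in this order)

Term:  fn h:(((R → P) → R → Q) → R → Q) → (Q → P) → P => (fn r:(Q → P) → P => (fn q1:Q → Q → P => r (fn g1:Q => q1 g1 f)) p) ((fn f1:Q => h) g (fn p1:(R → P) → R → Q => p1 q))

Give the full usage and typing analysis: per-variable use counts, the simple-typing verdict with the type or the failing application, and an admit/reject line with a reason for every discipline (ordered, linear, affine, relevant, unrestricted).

usage: q: 1×; g: 1×; f: 1×; p: 1×; h (λ-bound): 1×; r (λ-bound): 1×; q1 (λ-bound): 1×; g1 (λ-bound): 1×; f1 (λ-bound): 0×; p1 (λ-bound): 1×
left-to-right use order: r, q1, g1, f, p, h, g, p1, q
typing: the term checks, with type ((((R → P) → R → Q) → R → Q) → (Q → P) → P) → P
ordered: ✗, f1 left unused
linear: ✗, f1 left unused
affine: ✓, none of q, g, f, p, h, r, q1, g1, f1, p1 used more than once
relevant: ✗, f1 left unused
unrestricted: ✓, simply typable at ((((R → P) → R → Q) → R → Q) → (Q → P) → P) → P; W, C, E all held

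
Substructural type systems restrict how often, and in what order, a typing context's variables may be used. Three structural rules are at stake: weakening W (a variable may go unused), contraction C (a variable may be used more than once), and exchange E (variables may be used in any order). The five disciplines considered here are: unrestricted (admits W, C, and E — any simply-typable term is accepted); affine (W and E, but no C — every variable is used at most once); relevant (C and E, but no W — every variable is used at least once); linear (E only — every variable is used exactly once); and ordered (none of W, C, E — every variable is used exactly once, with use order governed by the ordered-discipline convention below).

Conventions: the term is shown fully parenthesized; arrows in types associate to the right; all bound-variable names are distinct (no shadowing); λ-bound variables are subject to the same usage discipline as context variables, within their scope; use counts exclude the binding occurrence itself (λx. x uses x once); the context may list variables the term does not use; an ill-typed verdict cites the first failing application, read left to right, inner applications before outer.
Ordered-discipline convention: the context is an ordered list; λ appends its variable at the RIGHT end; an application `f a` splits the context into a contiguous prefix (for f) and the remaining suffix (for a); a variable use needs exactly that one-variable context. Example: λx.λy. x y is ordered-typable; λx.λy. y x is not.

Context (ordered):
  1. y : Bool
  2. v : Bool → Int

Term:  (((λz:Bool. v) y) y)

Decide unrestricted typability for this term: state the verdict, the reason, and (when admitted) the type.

yes — well-typed at Int; no restrictions here; term : Int
counts: y ×2; v ×1; z (λ-bound) ×0
use order (left to right): v, y, y
typing: ✓ — Int
per-discipline verdicts: ordered ✗ | linear ✗ | affine ✗ | relevant ✗ | unrestricted ✓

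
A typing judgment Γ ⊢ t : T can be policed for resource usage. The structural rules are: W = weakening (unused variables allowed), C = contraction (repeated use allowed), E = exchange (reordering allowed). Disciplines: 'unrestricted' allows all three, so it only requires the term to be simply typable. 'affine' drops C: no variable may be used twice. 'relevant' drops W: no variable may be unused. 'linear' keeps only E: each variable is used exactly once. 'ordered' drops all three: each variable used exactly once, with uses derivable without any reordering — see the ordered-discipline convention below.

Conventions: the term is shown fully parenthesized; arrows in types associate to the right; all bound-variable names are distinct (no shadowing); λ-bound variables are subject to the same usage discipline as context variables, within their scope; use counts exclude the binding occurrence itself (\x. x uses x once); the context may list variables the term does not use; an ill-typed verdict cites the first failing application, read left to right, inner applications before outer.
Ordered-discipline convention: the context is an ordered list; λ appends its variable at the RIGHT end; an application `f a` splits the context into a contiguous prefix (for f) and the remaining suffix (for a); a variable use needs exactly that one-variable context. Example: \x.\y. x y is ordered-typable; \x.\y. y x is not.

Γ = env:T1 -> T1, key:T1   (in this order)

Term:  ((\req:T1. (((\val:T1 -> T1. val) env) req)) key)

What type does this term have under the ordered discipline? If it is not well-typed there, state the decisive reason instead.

term : T1
variable uses: env=1, key=1, req (λ-bound)=1, val (λ-bound)=1
left-to-right use order: val, env, req, key
typing: well-typed — term : T1
all disciplines: ordered ✓ · linear ✓ · affine ✓ · relevant ✓ · unrestricted ✓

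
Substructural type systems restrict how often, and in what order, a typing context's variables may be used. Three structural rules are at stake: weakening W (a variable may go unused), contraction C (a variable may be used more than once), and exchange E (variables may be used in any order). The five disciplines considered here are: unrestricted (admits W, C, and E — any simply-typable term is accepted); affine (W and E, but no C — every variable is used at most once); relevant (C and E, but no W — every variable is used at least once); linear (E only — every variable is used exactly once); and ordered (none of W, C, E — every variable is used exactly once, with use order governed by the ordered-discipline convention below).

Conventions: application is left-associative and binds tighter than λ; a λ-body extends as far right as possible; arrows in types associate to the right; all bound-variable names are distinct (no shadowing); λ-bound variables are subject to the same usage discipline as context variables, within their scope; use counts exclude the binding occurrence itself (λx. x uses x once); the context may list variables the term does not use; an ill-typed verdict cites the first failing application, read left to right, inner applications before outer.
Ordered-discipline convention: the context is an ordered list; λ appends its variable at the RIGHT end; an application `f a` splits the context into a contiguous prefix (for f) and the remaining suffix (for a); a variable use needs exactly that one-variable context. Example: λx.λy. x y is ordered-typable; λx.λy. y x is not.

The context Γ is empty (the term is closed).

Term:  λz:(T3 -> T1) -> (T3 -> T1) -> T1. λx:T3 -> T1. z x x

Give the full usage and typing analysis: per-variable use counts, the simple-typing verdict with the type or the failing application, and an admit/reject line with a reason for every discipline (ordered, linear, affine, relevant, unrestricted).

counts: z (bound): 1×, x (bound): 2×
uses in reading order: z, x, x
typing: ✓ — ((T3 -> T1) -> (T3 -> T1) -> T1) -> (T3 -> T1) -> T1
ordered: ✗, uses contraction: x ×2
linear: ✗, uses contraction: x ×2
affine: ✗, uses contraction: x ×2
relevant: ✓, every one of z, x appears
unrestricted: ✓, simply typable at ((T3 -> T1) -> (T3 -> T1) -> T1) -> (T3 -> T1) -> T1; W, C, E all held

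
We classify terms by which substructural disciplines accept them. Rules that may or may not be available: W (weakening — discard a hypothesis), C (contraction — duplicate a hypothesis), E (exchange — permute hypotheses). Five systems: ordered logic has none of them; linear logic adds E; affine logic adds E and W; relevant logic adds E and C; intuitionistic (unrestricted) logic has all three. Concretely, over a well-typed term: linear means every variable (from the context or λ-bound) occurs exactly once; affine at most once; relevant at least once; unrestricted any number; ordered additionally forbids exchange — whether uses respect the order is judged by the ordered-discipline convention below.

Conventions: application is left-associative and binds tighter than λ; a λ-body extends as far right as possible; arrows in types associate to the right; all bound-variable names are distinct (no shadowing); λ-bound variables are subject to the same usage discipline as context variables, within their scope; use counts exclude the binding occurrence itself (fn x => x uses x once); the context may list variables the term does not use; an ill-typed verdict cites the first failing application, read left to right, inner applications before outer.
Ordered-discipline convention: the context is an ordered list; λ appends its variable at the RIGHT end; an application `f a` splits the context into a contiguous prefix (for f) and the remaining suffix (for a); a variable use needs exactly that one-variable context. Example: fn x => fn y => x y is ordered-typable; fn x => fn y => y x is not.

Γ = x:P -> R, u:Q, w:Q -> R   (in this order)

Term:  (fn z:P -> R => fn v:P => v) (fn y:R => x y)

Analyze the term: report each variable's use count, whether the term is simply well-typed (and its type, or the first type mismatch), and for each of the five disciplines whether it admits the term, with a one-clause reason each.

counts: x: 1; u: 0; w: 0; z (bound): 0; v (bound): 1; y (bound): 1
order of uses: v, x, y
typing: ill-typed: argument of type R where P is required
ordered: ✗, fails simple typing
linear: ✗, a type mismatch blocks all five
affine: ✗, the type mismatch rejects it
relevant: ✗, not simply typable
unrestricted: ✗, fails simple typing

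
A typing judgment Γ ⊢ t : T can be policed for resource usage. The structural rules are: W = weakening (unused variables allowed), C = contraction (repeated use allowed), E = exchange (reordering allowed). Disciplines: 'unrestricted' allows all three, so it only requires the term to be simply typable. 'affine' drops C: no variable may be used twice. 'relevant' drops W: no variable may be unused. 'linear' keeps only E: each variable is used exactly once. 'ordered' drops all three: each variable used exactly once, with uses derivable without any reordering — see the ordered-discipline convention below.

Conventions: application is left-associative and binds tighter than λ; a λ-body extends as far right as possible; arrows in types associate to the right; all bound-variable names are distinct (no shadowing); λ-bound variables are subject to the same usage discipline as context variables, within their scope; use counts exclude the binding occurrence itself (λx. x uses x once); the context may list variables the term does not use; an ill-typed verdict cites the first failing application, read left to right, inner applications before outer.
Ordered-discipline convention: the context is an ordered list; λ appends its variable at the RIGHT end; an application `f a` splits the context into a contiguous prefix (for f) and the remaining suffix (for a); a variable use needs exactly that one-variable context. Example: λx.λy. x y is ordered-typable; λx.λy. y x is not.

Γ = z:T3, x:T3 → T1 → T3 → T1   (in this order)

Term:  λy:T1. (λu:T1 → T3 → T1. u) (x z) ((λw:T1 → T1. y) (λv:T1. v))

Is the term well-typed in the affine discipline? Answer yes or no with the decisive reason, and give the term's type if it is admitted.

yes — z, x, y, u, w, v: no repeats, contraction unneeded; term : T1 → T3 → T1
use counts: z: 1, x: 1, y [bound]: 1, u [bound]: 1, w [bound]: 0, v [bound]: 1
uses in reading order: u, x, z, y, v
typing: well-typed at T1 → T3 → T1
per-discipline verdicts: ordered ✗; linear ✗; affine ✓; relevant ✗; unrestricted ✓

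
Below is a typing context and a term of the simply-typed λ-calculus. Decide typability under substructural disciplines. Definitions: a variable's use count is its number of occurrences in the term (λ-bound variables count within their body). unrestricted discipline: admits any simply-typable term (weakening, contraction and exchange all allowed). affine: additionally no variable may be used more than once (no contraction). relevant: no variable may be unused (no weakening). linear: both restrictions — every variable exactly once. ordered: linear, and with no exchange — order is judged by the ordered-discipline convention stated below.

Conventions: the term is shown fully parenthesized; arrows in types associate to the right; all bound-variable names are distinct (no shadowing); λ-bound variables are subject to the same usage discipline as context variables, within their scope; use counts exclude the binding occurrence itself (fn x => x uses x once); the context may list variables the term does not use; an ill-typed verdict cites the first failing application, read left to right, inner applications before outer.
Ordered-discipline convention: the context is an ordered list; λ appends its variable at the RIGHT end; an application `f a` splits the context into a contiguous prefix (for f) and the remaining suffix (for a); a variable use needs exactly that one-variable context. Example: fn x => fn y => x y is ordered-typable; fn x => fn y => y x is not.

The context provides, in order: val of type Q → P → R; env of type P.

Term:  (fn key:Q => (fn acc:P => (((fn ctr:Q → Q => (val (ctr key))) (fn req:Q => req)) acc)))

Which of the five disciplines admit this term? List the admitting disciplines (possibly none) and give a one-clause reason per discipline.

admitting disciplines: affine, unrestricted
counts: val=1, env=0, key (bound)=1, acc (bound)=1, ctr (bound)=1, req (bound)=1
uses in reading order: val, ctr, key, req, acc
typing: ✓ — Q → P → R
ordered: ✗ — env never used (weakening)
linear: ✗ — env never used (weakening)
affine: ✓ — no duplicate uses among val, env, key, acc, ctr, req
relevant: ✗ — env never used (weakening)
unrestricted: ✓ — type-checks (Q → P → R) and nothing is barred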